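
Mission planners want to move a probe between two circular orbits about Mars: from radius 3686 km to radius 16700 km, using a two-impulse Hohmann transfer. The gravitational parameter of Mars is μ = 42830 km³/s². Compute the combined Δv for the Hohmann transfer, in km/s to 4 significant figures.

Transfer-ellipse semi-major axis a_t = (r₁ + r₂)/2 = (3686 + 16700)/2 = 10193 km.
Circular speed at r₁: v₁ = √(μ/r₁) = √(42830/3686) = 3.4088 km/s.
Transfer-orbit speed at r₁ (vis-viva equation): v_p = √[μ(2/r₁ − 1/a_t)] = 4.3632 km/s.
First burn Δv₁ = |v_p − v₁| = 0.9544 km/s.
Circular speed at r₂: v₂ = √(μ/r₂) = 1.60146 km/s.
Transfer-orbit speed at r₂: v_a = √[μ(2/r₂ − 1/a_t)] = 0.963036 km/s.
Second burn Δv₂ = |v₂ − v_a| = 0.6384 km/s.
Δv = Δv₁ + Δv₂ = 0.9544 + 0.6384 = 1.593 km/s.

Δv = 1.593 km/s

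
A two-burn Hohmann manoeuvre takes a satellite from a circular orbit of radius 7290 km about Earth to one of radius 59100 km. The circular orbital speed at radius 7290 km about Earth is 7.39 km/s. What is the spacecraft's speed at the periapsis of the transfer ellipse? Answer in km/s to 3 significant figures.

v = 9.86 km/s

From the circular-orbit relation v² = μ/r at r = 7290 km: μ = v²r = (7.39)² × 7290 = 3.98122×10^5 km³/s².
Transfer-ellipse semi-major axis a_t = (r₁ + r₂)/2 = (7290 + 59100)/2 = 33195 km.
At periapsis, r = 7290 km.
Applying v² = μ(2/r − 1/a_t): v = 9.861 km/s.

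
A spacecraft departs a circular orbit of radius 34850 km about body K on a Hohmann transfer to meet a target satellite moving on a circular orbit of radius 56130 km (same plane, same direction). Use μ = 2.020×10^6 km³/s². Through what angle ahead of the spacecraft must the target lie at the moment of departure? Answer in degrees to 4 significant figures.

Semi-major axis of the transfer orbit: a_t = (34850 + 56130)/2 = 45490 km.
The half-period of the transfer ellipse is t = π√(a_t³/μ) = 21446 s.
The target's mean motion on its circular orbit is ω₂ = √(μ/r₂³) = 1.0688×10^-4 rad/s.
Angle swept by the target during transfer: ω₂·t = 2.2921 rad = 131.33°.
Arrival is 180° from departure on the ellipse, so φ = 180° − 131.33° = 48.67°.

φ = 48.67°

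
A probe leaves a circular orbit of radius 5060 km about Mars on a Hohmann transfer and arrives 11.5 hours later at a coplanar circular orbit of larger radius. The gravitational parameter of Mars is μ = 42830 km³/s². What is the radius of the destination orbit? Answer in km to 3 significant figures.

Transfer time t = 11.5 hours = 41400 s, and t = π√(a_t³/μ).
So a_t = (μ t²/π²)^(1/3) = (42830 × (41400)² / π²)^(1/3) = 19520 km.
Since a_t = (r₁ + r₂)/2, r₂ = 2a_t − r₁ = 2×19520 − 5060 = 33980 km.

r₂ = 34000 km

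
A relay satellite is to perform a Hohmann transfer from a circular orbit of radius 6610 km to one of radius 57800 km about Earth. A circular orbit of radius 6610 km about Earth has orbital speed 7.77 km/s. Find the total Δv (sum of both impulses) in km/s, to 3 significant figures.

Δv = 4.08 km/s

From the circular-orbit relation v² = μ/r at r = 6610 km: μ = v²r = (7.77)² × 6610 = 3.99065×10^5 km³/s².
Semi-major axis of the transfer orbit: a_t = (6610 + 57800)/2 = 32205 km.
At r₁ the circular-orbit speed is v₁ = √(μ/r₁) = 7.770000 km/s.
On the transfer ellipse at r₁, vis-viva gives v_p = √[μ(2/r₁ − 1/a_t)] = 10.40934 km/s.
First burn Δv₁ = |v_p − v₁| = 2.63934 km/s.
Circular speed at r₂: v₂ = √(μ/r₂) = 2.62759 km/s.
Transfer-orbit speed at r₂: v_a = √[μ(2/r₂ − 1/a_t)] = 1.19041 km/s.
Second burn Δv₂ = |v₂ − v_a| = 1.43718 km/s.
Total Δv = Δv₁ + Δv₂ = 4.077 km/s.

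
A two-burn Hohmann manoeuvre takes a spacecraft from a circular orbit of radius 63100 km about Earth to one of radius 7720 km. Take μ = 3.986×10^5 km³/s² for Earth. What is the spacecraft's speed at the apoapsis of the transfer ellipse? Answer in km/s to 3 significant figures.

v = 1.17 km/s

Transfer-ellipse semi-major axis a_t = (r₁ + r₂)/2 = (63100 + 7720)/2 = 35410 km.
At apoapsis, r = 63100 km.
Applying v² = μ(2/r − 1/a_t): v = 1.174 km/s.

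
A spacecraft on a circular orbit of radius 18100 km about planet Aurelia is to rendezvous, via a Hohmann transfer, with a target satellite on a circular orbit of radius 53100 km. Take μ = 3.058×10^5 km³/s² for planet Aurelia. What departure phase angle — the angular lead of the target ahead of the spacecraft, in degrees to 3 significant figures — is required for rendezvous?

φ = 81.2°

The Hohmann ellipse has a_t = (r₁ + r₂)/2 = 35600 km.
Transfer time t = π√(a_t³/μ) = 38160 s.
Target angular speed ω₂ = √(μ/r₂³) = 4.5194×10^-5 rad/s.
Angle swept by the target during transfer: ω₂·t = 1.7246 rad = 98.81°.
The spacecraft traverses 180° on the transfer ellipse, so the target must lead by 180° − 98.81° = 81.2°.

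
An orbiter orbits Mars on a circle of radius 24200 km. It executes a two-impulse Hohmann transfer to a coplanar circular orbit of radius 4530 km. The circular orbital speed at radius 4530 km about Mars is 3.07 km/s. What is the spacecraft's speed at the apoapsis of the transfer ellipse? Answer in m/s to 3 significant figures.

From the circular-orbit relation v² = μ/r at r = 4530 km: μ = v²r = (3.07)² × 4530 = 42694.8 km³/s².
Semi-major axis of the transfer orbit: a_t = (24200 + 4530)/2 = 14365 km.
The apoapsis of the transfer ellipse is at r = 24200 km.
From the vis-viva equation, v = √[μ(2/r − 1/a_t)] = 0.7459 km/s.

v = 746 m/s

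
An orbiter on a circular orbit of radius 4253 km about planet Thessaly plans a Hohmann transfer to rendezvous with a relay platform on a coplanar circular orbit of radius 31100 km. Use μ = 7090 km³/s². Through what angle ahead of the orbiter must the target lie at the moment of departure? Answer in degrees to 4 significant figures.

φ = 102.9°

Transfer-ellipse semi-major axis a_t = (r₁ + r₂)/2 = (4253 + 31100)/2 = 17676.5 km.
The half-period of the transfer ellipse is t = π√(a_t³/μ) = 87684 s.
The target's mean motion on its circular orbit is ω₂ = √(μ/r₂³) = 1.5353×10^-5 rad/s.
Angle swept by the target during transfer: ω₂·t = 1.3462 rad = 77.13°.
Arrival is 180° from departure on the ellipse, so φ = 180° − 77.13° = 102.9°.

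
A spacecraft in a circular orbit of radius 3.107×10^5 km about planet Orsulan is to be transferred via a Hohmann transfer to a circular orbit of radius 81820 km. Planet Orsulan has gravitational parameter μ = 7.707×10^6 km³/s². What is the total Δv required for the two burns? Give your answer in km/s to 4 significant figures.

Semi-major axis of the transfer orbit: a_t = (3.107×10^5 + 81820)/2 = 1.9626×10^5 km.
At r₁ the circular-orbit speed is v₁ = √(μ/r₁) = 4.9805 km/s.
Transfer-orbit speed at r₁ (v² = μ(2/r − 1/a)): v_a = √[μ(2/r₁ − 1/a_t)] = 3.2158 km/s.
First burn Δv₁ = |v_a − v₁| = 1.765 km/s.
Circular speed at r₂: v₂ = √(μ/r₂) = 9.7054 km/s.
Transfer-orbit speed at r₂: v_p = √[μ(2/r₂ − 1/a_t)] = 12.211 km/s.
Second burn Δv₂ = |v₂ − v_p| = 2.506 km/s.
Δv = Δv₁ + Δv₂ = 1.765 + 2.506 = 4.271 km/s.

Δv = 4.271 km/s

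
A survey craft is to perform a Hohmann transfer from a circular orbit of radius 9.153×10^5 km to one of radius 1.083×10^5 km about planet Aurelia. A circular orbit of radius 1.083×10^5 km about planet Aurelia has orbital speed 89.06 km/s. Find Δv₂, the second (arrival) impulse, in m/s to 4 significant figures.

From the circular-orbit relation v² = μ/r at r = 1.083×10^5 km: μ = v²r = (89.06)² × 1.083×10^5 = 8.59001×10^8 km³/s².
Transfer-ellipse semi-major axis a_t = (r₁ + r₂)/2 = (9.153×10^5 + 1.083×10^5)/2 = 5.118×10^5 km.
Circular speed at r = 1.083×10^5 km: v_c = √(μ/r) = 89.06 km/s.
Transfer-orbit speed at the same r (vis-viva, a = a_t): v_t = √[μ(2/r − 1/a_t)] = 119.1 km/s.
Δv₂ = |v_t − v_c| = |119.1 − 89.06| = 30.04 km/s.

Δv₂ = 30040 m/s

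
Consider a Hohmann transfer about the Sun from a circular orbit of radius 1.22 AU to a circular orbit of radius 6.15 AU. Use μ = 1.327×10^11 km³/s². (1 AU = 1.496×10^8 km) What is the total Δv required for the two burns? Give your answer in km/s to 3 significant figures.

Δv = 13.0 km/s

In km: r₁ = 1.22 × 1.496×10^8 = 1.82512×10^8 km; r₂ = 6.15 × 1.496×10^8 = 9.2004×10^8 km.
The Hohmann ellipse has a_t = (r₁ + r₂)/2 = 5.51276×10^8 km.
Circular speed at r₁: v₁ = √(μ/r₁) = √(1.327×10^11/1.82512×10^8) = 26.96 km/s.
Transfer-orbit speed at r₁ (vis-viva): v_p = √[μ(2/r₁ − 1/a_t)] = 34.83 km/s.
First burn Δv₁ = |v_p − v₁| = 7.870 km/s.
Circular speed at r₂: v₂ = √(μ/r₂) = 12.0097 km/s.
Transfer-orbit speed at r₂: v_a = √[μ(2/r₂ − 1/a_t)] = 6.91024 km/s.
Second burn Δv₂ = |v₂ − v_a| = 5.099 km/s.
Δv = Δv₁ + Δv₂ = 7.870 + 5.099 = 12.97 km/s.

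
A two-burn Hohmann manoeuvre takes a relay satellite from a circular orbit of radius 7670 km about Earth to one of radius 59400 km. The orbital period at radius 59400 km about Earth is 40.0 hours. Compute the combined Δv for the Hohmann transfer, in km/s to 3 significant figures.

From Kepler's third law T² = 4π²r³/μ at r = 59400 km, T = 40.0 hours = 40.0 × 3600 s = 1.440×10^5 s: μ = 4π²r³/T² = 3.99019×10^5 km³/s².
The Hohmann ellipse has a_t = (r₁ + r₂)/2 = 33535 km.
Circular speed at r₁: v₁ = √(μ/r₁) = √(3.99019×10^5/7670) = 7.2127 km/s.
On the transfer ellipse at r₁, vis-viva equation gives v_p = √[μ(2/r₁ − 1/a_t)] = 9.5994 km/s.
First burn Δv₁ = |v_p − v₁| = 2.387 km/s.
At r₂, v₂ = √(μ/r₂) = 2.592 km/s.
Transfer-orbit speed at r₂: v_a = √[μ(2/r₂ − 1/a_t)] = 1.240 km/s.
Second burn Δv₂ = |v₂ − v_a| = 1.352 km/s.
Total Δv = Δv₁ + Δv₂ = 3.739 km/s.

Δv = 3.74 km/s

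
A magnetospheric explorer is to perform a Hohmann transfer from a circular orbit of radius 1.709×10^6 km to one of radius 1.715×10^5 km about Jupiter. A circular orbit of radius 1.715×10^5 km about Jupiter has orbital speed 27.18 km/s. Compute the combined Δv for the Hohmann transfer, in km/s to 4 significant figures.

Δv = 14.40 km/s

From the circular-orbit relation v² = μ/r at r = 1.715×10^5 km: μ = v²r = (27.18)² × 1.715×10^5 = 1.26696×10^8 km³/s².
Transfer-ellipse semi-major axis a_t = (r₁ + r₂)/2 = (1.709×10^6 + 1.715×10^5)/2 = 9.4025×10^5 km.
At r₁ the circular-orbit speed is v₁ = √(μ/r₁) = 8.610 km/s.
On the transfer ellipse at r₁, vis-viva gives v_a = √[μ(2/r₁ − 1/a_t)] = 3.677 km/s.
First burn Δv₁ = |v_a − v₁| = 4.933 km/s.
At r₂, v₂ = √(μ/r₂) = 27.180 km/s.
Transfer-orbit speed at r₂: v_p = √[μ(2/r₂ − 1/a_t)] = 36.644 km/s.
Second burn Δv₂ = |v₂ − v_p| = 9.464 km/s.
Δv = Δv₁ + Δv₂ = 4.933 + 9.464 = 14.40 km/s.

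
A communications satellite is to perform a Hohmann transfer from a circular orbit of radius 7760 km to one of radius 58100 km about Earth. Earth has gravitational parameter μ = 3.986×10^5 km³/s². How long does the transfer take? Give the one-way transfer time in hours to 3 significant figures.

t = 8.26 hours

Transfer-ellipse semi-major axis a_t = (r₁ + r₂)/2 = (7760 + 58100)/2 = 32930 km.
By Kepler's third law the transfer-orbit period is T = 2π√(a_t³/μ), so t = T/2 = 29740 s.
Converting: 29740 s ÷ 3600 s/hour = 8.26 hours.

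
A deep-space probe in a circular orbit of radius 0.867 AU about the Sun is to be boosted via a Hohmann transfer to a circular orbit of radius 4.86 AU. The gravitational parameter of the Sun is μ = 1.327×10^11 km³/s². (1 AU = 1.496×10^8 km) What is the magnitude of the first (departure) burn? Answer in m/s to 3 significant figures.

Δv₁ = 9680 m/s

In km: r₁ = 0.867 × 1.496×10^8 = 1.297032×10^8 km; r₂ = 4.86 × 1.496×10^8 = 7.27056×10^8 km.
Transfer-ellipse semi-major axis a_t = (r₁ + r₂)/2 = (1.297032×10^8 + 7.27056×10^8)/2 = 4.283796×10^8 km.
On the circular orbit at r = 1.297032×10^8 km, v_c = √(μ/r) = 31.986 km/s.
Vis-viva on the transfer ellipse at r = 1.297032×10^8 km gives v_t = √[μ(2/r − 1/a_t)] = 41.671 km/s.
Δv₁ = |v_t − v_c| = |41.671 − 31.986| = 9.685 km/s.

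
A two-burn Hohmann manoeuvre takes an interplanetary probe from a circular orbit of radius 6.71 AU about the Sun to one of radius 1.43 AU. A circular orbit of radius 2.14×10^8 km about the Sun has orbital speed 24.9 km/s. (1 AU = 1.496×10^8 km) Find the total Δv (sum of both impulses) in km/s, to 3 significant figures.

From the circular-orbit relation v² = μ/r at r = 2.14×10^8 km: μ = v²r = (24.9)² × 2.14×10^8 = 1.32682×10^11 km³/s².
In km: r₁ = 6.71 × 1.496×10^8 = 1.003816×10^9 km; r₂ = 1.43 × 1.496×10^8 = 2.13928×10^8 km.
Transfer-ellipse semi-major axis a_t = (r₁ + r₂)/2 = (1.003816×10^9 + 2.13928×10^8)/2 = 6.08872×10^8 km.
Circular speed at r₁: v₁ = √(μ/r₁) = √(1.32682×10^11/1.003816×10^9) = 11.49686 km/s.
On the transfer ellipse at r₁, vis-viva gives v_a = √[μ(2/r₁ − 1/a_t)] = 6.814751 km/s.
First burn Δv₁ = |v_a − v₁| = 4.6821 km/s.
Circular speed at r₂: v₂ = √(μ/r₂) = 24.9042 km/s.
Transfer-orbit speed at r₂: v_p = √[μ(2/r₂ − 1/a_t)] = 31.9769 km/s.
Second burn Δv₂ = |v₂ − v_p| = 7.0727 km/s.
Total Δv = Δv₁ + Δv₂ = 11.75 km/s.

Δv = 11.8 km/s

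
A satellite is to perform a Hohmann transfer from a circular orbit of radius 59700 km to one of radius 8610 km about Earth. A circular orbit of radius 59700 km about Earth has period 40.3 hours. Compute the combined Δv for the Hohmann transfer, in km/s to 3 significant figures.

Δv = 3.48 km/s

From Kepler's third law T² = 4π²r³/μ at r = 59700 km, T = 40.3 hours = 40.3 × 3600 s = 1.4508×10^5 s: μ = 4π²r³/T² = 3.99087×10^5 km³/s².
The Hohmann ellipse has a_t = (r₁ + r₂)/2 = 34155 km.
Circular speed at r₁: v₁ = √(μ/r₁) = √(3.99087×10^5/59700) = 2.5855 km/s.
Transfer-orbit speed at r₁ (v² = μ(2/r − 1/a)): v_a = √[μ(2/r₁ − 1/a_t)] = 1.2981 km/s.
First burn Δv₁ = |v_a − v₁| = 1.287 km/s.
Circular speed at r₂: v₂ = √(μ/r₂) = 6.808 km/s.
Transfer-orbit speed at r₂: v_p = √[μ(2/r₂ − 1/a_t)] = 9.001 km/s.
Second burn Δv₂ = |v₂ − v_p| = 2.193 km/s.
Δv = Δv₁ + Δv₂ = 1.287 + 2.193 = 3.480 km/s.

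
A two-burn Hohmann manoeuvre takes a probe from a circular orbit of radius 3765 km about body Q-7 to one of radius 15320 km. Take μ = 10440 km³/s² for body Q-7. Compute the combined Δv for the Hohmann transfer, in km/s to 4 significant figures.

Δv = 0.7517 km/s

The Hohmann ellipse has a_t = (r₁ + r₂)/2 = 9542.5 km.
Circular speed at r₁: v₁ = √(μ/r₁) = √(10440/3765) = 1.6652 km/s.
On the transfer ellipse at r₁, vis-viva equation gives v_p = √[μ(2/r₁ − 1/a_t)] = 2.1099 km/s.
First burn Δv₁ = |v_p − v₁| = 0.4447 km/s.
Circular speed at r₂: v₂ = √(μ/r₂) = 0.8255 km/s.
Transfer-orbit speed at r₂: v_a = √[μ(2/r₂ − 1/a_t)] = 0.5185 km/s.
Second burn Δv₂ = |v₂ − v_a| = 0.3070 km/s.
Δv = Δv₁ + Δv₂ = 0.4447 + 0.3070 = 0.7517 km/s.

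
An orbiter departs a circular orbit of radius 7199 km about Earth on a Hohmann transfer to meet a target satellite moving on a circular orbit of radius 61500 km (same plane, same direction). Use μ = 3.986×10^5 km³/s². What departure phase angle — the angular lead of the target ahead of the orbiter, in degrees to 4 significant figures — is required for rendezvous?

The Hohmann ellipse has a_t = (r₁ + r₂)/2 = 34349.5 km.
The half-period of the transfer ellipse is t = π√(a_t³/μ) = 31678 s.
The target's mean motion on its circular orbit is ω₂ = √(μ/r₂³) = 4.1396×10^-5 rad/s.
Angle swept by the target during transfer: ω₂·t = 1.3113 rad = 75.13°.
Arrival is 180° from departure on the ellipse, so φ = 180° − 75.13° = 104.9°.

φ = 104.9°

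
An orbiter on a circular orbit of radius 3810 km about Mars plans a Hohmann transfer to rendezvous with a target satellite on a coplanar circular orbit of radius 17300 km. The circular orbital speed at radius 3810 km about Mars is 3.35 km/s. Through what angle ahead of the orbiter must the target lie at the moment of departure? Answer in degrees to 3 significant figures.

φ = 94.2°

From the circular-orbit relation v² = μ/r at r = 3810 km: μ = v²r = (3.35)² × 3810 = 42757.7 km³/s².
The Hohmann ellipse has a_t = (r₁ + r₂)/2 = 10555 km.
Transfer time t = π√(a_t³/μ) = 16475.2 s.
The target's mean motion on its circular orbit is ω₂ = √(μ/r₂³) = 9.08737×10^-5 rad/s.
Angle swept by the target during transfer: ω₂·t = 1.4972 rad = 85.78°.
The orbiter traverses 180° on the transfer ellipse, so the target must lead by 180° − 85.78° = 94.2°.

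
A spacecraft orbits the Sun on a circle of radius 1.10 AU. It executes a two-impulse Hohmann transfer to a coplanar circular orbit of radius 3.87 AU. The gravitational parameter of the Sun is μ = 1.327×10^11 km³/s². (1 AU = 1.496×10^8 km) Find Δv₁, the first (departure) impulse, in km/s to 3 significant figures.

Δv₁ = 7.04 km/s

In km: r₁ = 1.10 × 1.496×10^8 = 1.6456×10^8 km; r₂ = 3.87 × 1.496×10^8 = 5.78952×10^8 km.
The Hohmann ellipse has a_t = (r₁ + r₂)/2 = 3.71756×10^8 km.
On the circular orbit at r = 1.6456×10^8 km, v_c = √(μ/r) = 28.397 km/s.
Transfer-orbit speed at the same r (vis-viva, a = a_t): v_t = √[μ(2/r − 1/a_t)] = 35.438 km/s.
Δv₁ = |v_t − v_c| = |35.438 − 28.397| = 7.041 km/s.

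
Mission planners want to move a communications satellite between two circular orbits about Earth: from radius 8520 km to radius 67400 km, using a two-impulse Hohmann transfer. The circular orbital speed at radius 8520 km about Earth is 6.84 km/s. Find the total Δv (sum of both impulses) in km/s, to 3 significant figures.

Δv = 3.55 km/s

From the circular-orbit relation v² = μ/r at r = 8520 km: μ = v²r = (6.84)² × 8520 = 3.98613×10^5 km³/s².
Transfer-ellipse semi-major axis a_t = (r₁ + r₂)/2 = (8520 + 67400)/2 = 37960 km.
At r₁ the circular-orbit speed is v₁ = √(μ/r₁) = 6.840 km/s.
On the transfer ellipse at r₁, vis-viva equation gives v_p = √[μ(2/r₁ − 1/a_t)] = 9.114 km/s.
First burn Δv₁ = |v_p − v₁| = 2.274 km/s.
Circular speed at r₂: v₂ = √(μ/r₂) = 2.432 km/s.
Transfer-orbit speed at r₂: v_a = √[μ(2/r₂ − 1/a_t)] = 1.152 km/s.
Second burn Δv₂ = |v₂ − v_a| = 1.280 km/s.
Total Δv = Δv₁ + Δv₂ = 3.554 km/s.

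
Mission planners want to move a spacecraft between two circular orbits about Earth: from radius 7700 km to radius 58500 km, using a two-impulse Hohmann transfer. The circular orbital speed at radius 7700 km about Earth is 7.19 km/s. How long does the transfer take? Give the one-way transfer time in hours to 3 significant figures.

t = 8.33 hours

From the circular-orbit relation v² = μ/r at r = 7700 km: μ = v²r = (7.19)² × 7700 = 3.98060×10^5 km³/s².
Transfer-ellipse semi-major axis a_t = (r₁ + r₂)/2 = (7700 + 58500)/2 = 33100 km.
Transfer time t = π√(a_t³/μ) = π√((33100)³ / 3.98060×10^5) = 29990 s.
Converting: 29990 s ÷ 3600 s/hour = 8.33 hours.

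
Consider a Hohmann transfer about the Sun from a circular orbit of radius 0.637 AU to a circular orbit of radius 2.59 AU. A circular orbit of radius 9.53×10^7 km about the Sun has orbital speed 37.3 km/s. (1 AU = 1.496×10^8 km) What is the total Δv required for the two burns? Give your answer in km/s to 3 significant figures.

Δv = 16.8 km/s

From the circular-orbit relation v² = μ/r at r = 9.53×10^7 km: μ = v²r = (37.3)² × 9.53×10^7 = 1.32590×10^11 km³/s².
In km: r₁ = 0.637 × 1.496×10^8 = 9.52952×10^7 km; r₂ = 2.59 × 1.496×10^8 = 3.87464×10^8 km.
Semi-major axis of the transfer orbit: a_t = (9.52952×10^7 + 3.87464×10^8)/2 = 2.413796×10^8 km.
At r₁ the circular-orbit speed is v₁ = √(μ/r₁) = 37.301 km/s.
On the transfer ellipse at r₁, vis-viva equation gives v_p = √[μ(2/r₁ − 1/a_t)] = 47.259 km/s.
First burn Δv₁ = |v_p − v₁| = 9.958 km/s.
Circular speed at r₂: v₂ = √(μ/r₂) = 18.4986 km/s.
Transfer-orbit speed at r₂: v_a = √[μ(2/r₂ − 1/a_t)] = 11.6232 km/s.
Second burn Δv₂ = |v₂ − v_a| = 6.875 km/s.
Δv = Δv₁ + Δv₂ = 9.958 + 6.875 = 16.83 km/s.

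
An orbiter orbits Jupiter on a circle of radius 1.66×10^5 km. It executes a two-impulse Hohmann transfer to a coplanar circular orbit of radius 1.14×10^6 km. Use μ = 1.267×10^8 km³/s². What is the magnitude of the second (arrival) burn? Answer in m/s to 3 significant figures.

Δv₂ = 5230 m/s

Transfer-ellipse semi-major axis a_t = (r₁ + r₂)/2 = (1.660×10^5 + 1.140×10^6)/2 = 6.530×10^5 km.
On the circular orbit at r = 1.140×10^6 km, v_c = √(μ/r) = 10.542 km/s.
Vis-viva on the transfer ellipse at r = 1.140×10^6 km gives v_t = √[μ(2/r − 1/a_t)] = 5.3154 km/s.
Δv₂ = |v_t − v_c| = |5.3154 − 10.542| = 5.227 km/s.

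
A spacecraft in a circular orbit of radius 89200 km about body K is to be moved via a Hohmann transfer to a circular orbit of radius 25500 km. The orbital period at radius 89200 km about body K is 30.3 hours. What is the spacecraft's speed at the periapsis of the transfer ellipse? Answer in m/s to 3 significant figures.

From Kepler's third law T² = 4π²r³/μ at r = 89200 km, T = 30.3 hours = 30.3 × 3600 s = 1.0908×10^5 s: μ = 4π²r³/T² = 2.35485×10^6 km³/s².
The Hohmann ellipse has a_t = (r₁ + r₂)/2 = 57350 km.
At periapsis, r = 25500 km.
Vis-viva: v = √[μ(2/r − 1/a_t)] = √[2.35485×10^6 × (2/25500 − 1/57350)] = 11.98 km/s.

v = 12000 m/s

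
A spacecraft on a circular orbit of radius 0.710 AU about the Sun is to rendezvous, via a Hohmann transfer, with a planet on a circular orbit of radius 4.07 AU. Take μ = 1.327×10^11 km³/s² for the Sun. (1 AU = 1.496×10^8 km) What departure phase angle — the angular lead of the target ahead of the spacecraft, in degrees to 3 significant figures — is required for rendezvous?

In km: r₁ = 0.710 × 1.496×10^8 = 1.06216×10^8 km; r₂ = 4.07 × 1.496×10^8 = 6.08872×10^8 km.
The Hohmann ellipse has a_t = (r₁ + r₂)/2 = 3.57544×10^8 km.
Transfer time t = π√(a_t³/μ) = 5.8305×10^7 s.
Target angular speed ω₂ = √(μ/r₂³) = 2.4246×10^-8 rad/s.
Angle swept by the target during transfer: ω₂·t = 1.4137 rad = 81.00°.
Arrival is 180° from departure on the ellipse, so φ = 180° − 81.00° = 99.0°.

φ = 99.0°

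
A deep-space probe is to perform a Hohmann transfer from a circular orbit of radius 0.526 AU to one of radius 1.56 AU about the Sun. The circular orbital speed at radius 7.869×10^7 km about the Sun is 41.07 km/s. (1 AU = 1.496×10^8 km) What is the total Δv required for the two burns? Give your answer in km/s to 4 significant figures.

Δv = 16.07 km/s

From the circular-orbit relation v² = μ/r at r = 7.869×10^7 km: μ = v²r = (41.07)² × 7.869×10^7 = 1.32730×10^11 km³/s².
In km: r₁ = 0.526 × 1.496×10^8 = 7.86896×10^7 km; r₂ = 1.56 × 1.496×10^8 = 2.33376×10^8 km.
The Hohmann ellipse has a_t = (r₁ + r₂)/2 = 1.560328×10^8 km.
Circular speed at r₁: v₁ = √(μ/r₁) = √(1.32730×10^11/7.86896×10^7) = 41.070 km/s.
Transfer-orbit speed at r₁ (vis-viva): v_p = √[μ(2/r₁ − 1/a_t)] = 50.228 km/s.
First burn Δv₁ = |v_p − v₁| = 9.158 km/s.
Circular speed at r₂: v₂ = √(μ/r₂) = 23.848 km/s.
Transfer-orbit speed at r₂: v_a = √[μ(2/r₂ − 1/a_t)] = 16.936 km/s.
Second burn Δv₂ = |v₂ − v_a| = 6.912 km/s.
Δv = Δv₁ + Δv₂ = 9.158 + 6.912 = 16.07 km/s.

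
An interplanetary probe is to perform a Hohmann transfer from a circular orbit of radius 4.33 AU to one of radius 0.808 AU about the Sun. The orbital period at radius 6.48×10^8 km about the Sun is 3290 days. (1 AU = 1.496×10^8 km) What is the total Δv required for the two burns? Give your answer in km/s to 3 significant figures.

Δv = 16.2 km/s

From Kepler's third law T² = 4π²r³/μ at r = 6.48×10^8 km, T = 3290 days = 3290 × 86400 s = 2.84256×10^8 s: μ = 4π²r³/T² = 1.32943×10^11 km³/s².
In km: r₁ = 4.33 × 1.496×10^8 = 6.47768×10^8 km; r₂ = 0.808 × 1.496×10^8 = 1.208768×10^8 km.
Semi-major axis of the transfer orbit: a_t = (6.47768×10^8 + 1.208768×10^8)/2 = 3.843224×10^8 km.
At r₁ the circular-orbit speed is v₁ = √(μ/r₁) = 14.326 km/s.
Transfer-orbit speed at r₁ (vis-viva equation): v_a = √[μ(2/r₁ − 1/a_t)] = 8.0343 km/s.
First burn Δv₁ = |v_a − v₁| = 6.292 km/s.
At r₂, v₂ = √(μ/r₂) = 33.164 km/s.
Transfer-orbit speed at r₂: v_p = √[μ(2/r₂ − 1/a_t)] = 43.055 km/s.
Second burn Δv₂ = |v₂ − v_p| = 9.891 km/s.
Total Δv = Δv₁ + Δv₂ = 16.18 km/s.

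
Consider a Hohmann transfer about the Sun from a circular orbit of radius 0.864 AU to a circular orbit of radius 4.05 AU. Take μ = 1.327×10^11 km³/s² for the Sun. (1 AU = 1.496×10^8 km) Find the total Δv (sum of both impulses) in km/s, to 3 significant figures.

In km: r₁ = 0.864 × 1.496×10^8 = 1.292544×10^8 km; r₂ = 4.05 × 1.496×10^8 = 6.0588×10^8 km.
Semi-major axis of the transfer orbit: a_t = (1.292544×10^8 + 6.0588×10^8)/2 = 3.675672×10^8 km.
At r₁ the circular-orbit speed is v₁ = √(μ/r₁) = 32.041 km/s.
On the transfer ellipse at r₁, v² = μ(2/r − 1/a) gives v_p = √[μ(2/r₁ − 1/a_t)] = 41.137 km/s.
First burn Δv₁ = |v_p − v₁| = 9.096 km/s.
Circular speed at r₂: v₂ = √(μ/r₂) = 14.799 km/s.
Transfer-orbit speed at r₂: v_a = √[μ(2/r₂ − 1/a_t)] = 8.7760 km/s.
Second burn Δv₂ = |v₂ − v_a| = 6.023 km/s.
Δv = Δv₁ + Δv₂ = 9.096 + 6.023 = 15.12 km/s.

Δv = 15.1 km/s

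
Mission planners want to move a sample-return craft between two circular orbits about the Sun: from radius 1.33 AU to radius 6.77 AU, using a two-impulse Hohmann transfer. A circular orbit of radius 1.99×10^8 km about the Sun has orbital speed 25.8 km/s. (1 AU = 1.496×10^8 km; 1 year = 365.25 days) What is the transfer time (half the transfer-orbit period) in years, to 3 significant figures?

t = 4.08 years

From the circular-orbit relation v² = μ/r at r = 1.99×10^8 km: μ = v²r = (25.8)² × 1.99×10^8 = 1.32462×10^11 km³/s².
In km: r₁ = 1.33 × 1.496×10^8 = 1.98968×10^8 km; r₂ = 6.77 × 1.496×10^8 = 1.012792×10^9 km.
Transfer-ellipse semi-major axis a_t = (r₁ + r₂)/2 = (1.98968×10^8 + 1.012792×10^9)/2 = 6.0588×10^8 km.
Transfer time t = π√(a_t³/μ) = π√((6.0588×10^8)³ / 1.32462×10^11) = 1.287×10^8 s.
Converting: 1.287×10^8 s ÷ 3.15576×10^7 s/year (365.25 × 86400) = 4.08 years.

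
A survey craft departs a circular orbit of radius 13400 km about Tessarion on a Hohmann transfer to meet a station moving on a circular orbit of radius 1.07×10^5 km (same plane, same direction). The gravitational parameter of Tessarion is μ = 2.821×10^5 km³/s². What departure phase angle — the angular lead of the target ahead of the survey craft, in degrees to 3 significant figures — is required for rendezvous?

φ = 104°

Transfer-ellipse semi-major axis a_t = (r₁ + r₂)/2 = (13400 + 1.070×10^5)/2 = 60200 km.
Transfer time t = π√(a_t³/μ) = 87366 s.
The target's mean motion on its circular orbit is ω₂ = √(μ/r₂³) = 1.5175×10^-5 rad/s.
Angle swept by the target during transfer: ω₂·t = 1.3258 rad = 75.96°.
The survey craft traverses 180° on the transfer ellipse, so the target must lead by 180° − 75.96° = 104°.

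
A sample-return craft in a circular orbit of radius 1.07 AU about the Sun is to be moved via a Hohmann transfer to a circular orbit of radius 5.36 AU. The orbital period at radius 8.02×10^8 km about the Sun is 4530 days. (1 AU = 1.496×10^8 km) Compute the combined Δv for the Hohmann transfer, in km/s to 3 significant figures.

From Kepler's third law T² = 4π²r³/μ at r = 8.02×10^8 km, T = 4530 days = 4530 × 86400 s = 3.91392×10^8 s: μ = 4π²r³/T² = 1.32941×10^11 km³/s².
In km: r₁ = 1.07 × 1.496×10^8 = 1.60072×10^8 km; r₂ = 5.36 × 1.496×10^8 = 8.01856×10^8 km.
Semi-major axis of the transfer orbit: a_t = (1.60072×10^8 + 8.01856×10^8)/2 = 4.80964×10^8 km.
At r₁ the circular-orbit speed is v₁ = √(μ/r₁) = 28.8185 km/s.
Transfer-orbit speed at r₁ (vis-viva): v_p = √[μ(2/r₁ − 1/a_t)] = 37.2103 km/s.
First burn Δv₁ = |v_p − v₁| = 8.392 km/s.
Circular speed at r₂: v₂ = √(μ/r₂) = 12.876 km/s.
Transfer-orbit speed at r₂: v_a = √[μ(2/r₂ − 1/a_t)] = 7.4282 km/s.
Second burn Δv₂ = |v₂ − v_a| = 5.448 km/s.
Δv = Δv₁ + Δv₂ = 8.392 + 5.448 = 13.84 km/s.

Δv = 13.8 km/s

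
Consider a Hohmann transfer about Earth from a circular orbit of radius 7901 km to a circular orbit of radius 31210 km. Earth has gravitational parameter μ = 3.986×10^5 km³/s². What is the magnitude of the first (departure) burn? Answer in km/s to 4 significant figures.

Δv₁ = 1.870 km/s

The Hohmann ellipse has a_t = (r₁ + r₂)/2 = 19555.5 km.
Circular speed at r = 7901 km: v_c = √(μ/r) = 7.103 km/s.
Transfer-orbit speed at the same r (vis-viva, a = a_t): v_t = √[μ(2/r − 1/a_t)] = 8.973 km/s.
Δv₁ = |v_t − v_c| = |8.973 − 7.103| = 1.870 km/s.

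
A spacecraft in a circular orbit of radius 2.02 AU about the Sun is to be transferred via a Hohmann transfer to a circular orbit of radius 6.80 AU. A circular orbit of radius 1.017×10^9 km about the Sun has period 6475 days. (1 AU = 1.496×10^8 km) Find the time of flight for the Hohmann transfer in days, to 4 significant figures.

From Kepler's third law T² = 4π²r³/μ at r = 1.017×10^9 km, T = 6475 days = 6475 × 86400 s = 5.5944×10^8 s: μ = 4π²r³/T² = 1.32683×10^11 km³/s².
In km: r₁ = 2.02 × 1.496×10^8 = 3.02192×10^8 km; r₂ = 6.80 × 1.496×10^8 = 1.01728×10^9 km.
Transfer-ellipse semi-major axis a_t = (r₁ + r₂)/2 = (3.02192×10^8 + 1.01728×10^9)/2 = 6.59736×10^8 km.
Transfer time t = π√(a_t³/μ) = π√((6.59736×10^8)³ / 1.32683×10^11) = 1.4615×10^8 s.
Converting: 1.4615×10^8 s ÷ 86400 s/day = 1692 days.

t = 1692 days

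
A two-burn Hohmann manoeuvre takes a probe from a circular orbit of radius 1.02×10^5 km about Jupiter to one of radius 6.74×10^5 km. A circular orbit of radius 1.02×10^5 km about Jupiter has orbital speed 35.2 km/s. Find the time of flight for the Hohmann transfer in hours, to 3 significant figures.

t = 18.8 hours

From the circular-orbit relation v² = μ/r at r = 1.02×10^5 km: μ = v²r = (35.2)² × 1.02×10^5 = 1.26382×10^8 km³/s².
The Hohmann ellipse has a_t = (r₁ + r₂)/2 = 3.880×10^5 km.
Half the transfer-orbit period gives t = π√(a_t³/μ) = 67540 s.
Converting: 67540 s ÷ 3600 s/hour = 18.8 hours.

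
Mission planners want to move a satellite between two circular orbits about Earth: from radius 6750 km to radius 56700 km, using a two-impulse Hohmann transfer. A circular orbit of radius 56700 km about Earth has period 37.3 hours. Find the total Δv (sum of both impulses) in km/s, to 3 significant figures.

From Kepler's third law T² = 4π²r³/μ at r = 56700 km, T = 37.3 hours = 37.3 × 3600 s = 1.3428×10^5 s: μ = 4π²r³/T² = 3.99104×10^5 km³/s².
The Hohmann ellipse has a_t = (r₁ + r₂)/2 = 31725 km.
Circular speed at r₁: v₁ = √(μ/r₁) = √(3.99104×10^5/6750) = 7.689378 km/s.
Transfer-orbit speed at r₁ (vis-viva equation): v_p = √[μ(2/r₁ − 1/a_t)] = 10.27974 km/s.
First burn Δv₁ = |v_p − v₁| = 2.5904 km/s.
At r₂, v₂ = √(μ/r₂) = 2.6531 km/s.
Transfer-orbit speed at r₂: v_a = √[μ(2/r₂ − 1/a_t)] = 1.2238 km/s.
Second burn Δv₂ = |v₂ − v_a| = 1.4293 km/s.
Δv = Δv₁ + Δv₂ = 2.5904 + 1.4293 = 4.020 km/s.

Δv = 4.02 km/s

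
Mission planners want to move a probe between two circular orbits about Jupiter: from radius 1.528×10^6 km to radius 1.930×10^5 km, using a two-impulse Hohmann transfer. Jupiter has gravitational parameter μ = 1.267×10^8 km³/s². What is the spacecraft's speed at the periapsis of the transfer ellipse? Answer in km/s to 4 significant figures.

Transfer-ellipse semi-major axis a_t = (r₁ + r₂)/2 = (1.528×10^6 + 1.930×10^5)/2 = 8.605×10^5 km.
The periapsis of the transfer ellipse is at r = 1.930×10^5 km.
From the vis-viva equation, v = √[μ(2/r − 1/a_t)] = 34.14 km/s.

v = 34.14 km/s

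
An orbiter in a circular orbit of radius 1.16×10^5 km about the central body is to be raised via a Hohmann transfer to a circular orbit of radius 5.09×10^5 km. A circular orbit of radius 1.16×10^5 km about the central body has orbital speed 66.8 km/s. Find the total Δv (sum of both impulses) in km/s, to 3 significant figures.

From the circular-orbit relation v² = μ/r at r = 1.16×10^5 km: μ = v²r = (66.8)² × 1.16×10^5 = 5.17620×10^8 km³/s².
Transfer-ellipse semi-major axis a_t = (r₁ + r₂)/2 = (1.160×10^5 + 5.090×10^5)/2 = 3.125×10^5 km.
At r₁ the circular-orbit speed is v₁ = √(μ/r₁) = 66.80 km/s.
Transfer-orbit speed at r₁ (vis-viva): v_p = √[μ(2/r₁ − 1/a_t)] = 85.25 km/s.
First burn Δv₁ = |v_p − v₁| = 18.45 km/s.
Circular speed at r₂: v₂ = √(μ/r₂) = 31.89 km/s.
Transfer-orbit speed at r₂: v_a = √[μ(2/r₂ − 1/a_t)] = 19.43 km/s.
Second burn Δv₂ = |v₂ − v_a| = 12.46 km/s.
Δv = Δv₁ + Δv₂ = 18.45 + 12.46 = 30.91 km/s.

Δv = 30.9 km/s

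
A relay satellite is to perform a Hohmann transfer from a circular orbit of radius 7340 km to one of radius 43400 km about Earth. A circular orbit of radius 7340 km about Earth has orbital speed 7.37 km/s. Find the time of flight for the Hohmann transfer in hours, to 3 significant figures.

t = 5.58 hours

From the circular-orbit relation v² = μ/r at r = 7340 km: μ = v²r = (7.37)² × 7340 = 3.98686×10^5 km³/s².
Transfer-ellipse semi-major axis a_t = (r₁ + r₂)/2 = (7340 + 43400)/2 = 25370 km.
Half the transfer-orbit period gives t = π√(a_t³/μ) = 20105.5 s.
Converting: 20105.5 s ÷ 3600 s/hour = 5.58 hours.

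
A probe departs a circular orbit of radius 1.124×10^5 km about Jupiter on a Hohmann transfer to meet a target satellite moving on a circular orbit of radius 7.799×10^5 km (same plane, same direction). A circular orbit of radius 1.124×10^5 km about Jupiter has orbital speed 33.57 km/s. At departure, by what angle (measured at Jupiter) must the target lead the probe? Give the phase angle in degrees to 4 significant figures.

φ = 102.1°

From the circular-orbit relation v² = μ/r at r = 1.124×10^5 km: μ = v²r = (33.57)² × 1.124×10^5 = 1.26669×10^8 km³/s².
Semi-major axis of the transfer orbit: a_t = (1.124×10^5 + 7.799×10^5)/2 = 4.4615×10^5 km.
Transfer time t = π√(a_t³/μ) = 83183 s.
Target angular speed ω₂ = √(μ/r₂³) = 1.6341×10^-5 rad/s.
Angle swept by the target during transfer: ω₂·t = 1.3593 rad = 77.88°.
The probe traverses 180° on the transfer ellipse, so the target must lead by 180° − 77.88° = 102.1°.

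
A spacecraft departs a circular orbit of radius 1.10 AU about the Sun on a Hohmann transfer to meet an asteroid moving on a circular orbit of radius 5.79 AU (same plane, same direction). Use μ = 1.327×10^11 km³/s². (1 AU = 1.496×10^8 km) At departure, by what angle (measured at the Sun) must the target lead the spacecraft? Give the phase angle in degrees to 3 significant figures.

φ = 97.4°

In km: r₁ = 1.10 × 1.496×10^8 = 1.6456×10^8 km; r₂ = 5.79 × 1.496×10^8 = 8.66184×10^8 km.
Semi-major axis of the transfer orbit: a_t = (1.6456×10^8 + 8.66184×10^8)/2 = 5.15372×10^8 km.
The half-period of the transfer ellipse is t = π√(a_t³/μ) = 1.00901×10^8 s.
The target's mean motion on its circular orbit is ω₂ = √(μ/r₂³) = 1.42896×10^-8 rad/s.
Angle swept by the target during transfer: ω₂·t = 1.4418 rad = 82.61°.
The spacecraft traverses 180° on the transfer ellipse, so the target must lead by 180° − 82.61° = 97.4°.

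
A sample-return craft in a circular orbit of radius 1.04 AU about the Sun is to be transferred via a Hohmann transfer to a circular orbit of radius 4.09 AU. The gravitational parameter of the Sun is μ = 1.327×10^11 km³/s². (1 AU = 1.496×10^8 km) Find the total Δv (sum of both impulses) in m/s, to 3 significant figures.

Δv = 13000 m/s

In km: r₁ = 1.04 × 1.496×10^8 = 1.55584×10^8 km; r₂ = 4.09 × 1.496×10^8 = 6.11864×10^8 km.
Transfer-ellipse semi-major axis a_t = (r₁ + r₂)/2 = (1.55584×10^8 + 6.11864×10^8)/2 = 3.83724×10^8 km.
Circular speed at r₁: v₁ = √(μ/r₁) = √(1.327×10^11/1.55584×10^8) = 29.2047 km/s.
On the transfer ellipse at r₁, vis-viva gives v_p = √[μ(2/r₁ − 1/a_t)] = 36.8783 km/s.
First burn Δv₁ = |v_p − v₁| = 7.674 km/s.
At r₂, v₂ = √(μ/r₂) = 14.7268 km/s.
Transfer-orbit speed at r₂: v_a = √[μ(2/r₂ − 1/a_t)] = 9.37737 km/s.
Second burn Δv₂ = |v₂ − v_a| = 5.349 km/s.
Δv = Δv₁ + Δv₂ = 7.674 + 5.349 = 13.02 km/s.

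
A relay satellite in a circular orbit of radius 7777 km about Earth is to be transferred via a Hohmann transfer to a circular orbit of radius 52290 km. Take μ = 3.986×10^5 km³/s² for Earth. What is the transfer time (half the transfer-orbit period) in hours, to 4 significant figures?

t = 7.194 hours

Transfer-ellipse semi-major axis a_t = (r₁ + r₂)/2 = (7777 + 52290)/2 = 30033.5 km.
By Kepler's third law the transfer-orbit period is T = 2π√(a_t³/μ), so t = T/2 = 25900 s.
Converting: 25900 s ÷ 3600 s/hour = 7.194 hours.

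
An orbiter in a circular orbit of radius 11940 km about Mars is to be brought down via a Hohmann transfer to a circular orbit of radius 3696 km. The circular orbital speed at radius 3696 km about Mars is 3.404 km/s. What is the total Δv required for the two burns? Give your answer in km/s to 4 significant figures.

From the circular-orbit relation v² = μ/r at r = 3696 km: μ = v²r = (3.404)² × 3696 = 42826.4 km³/s².
The Hohmann ellipse has a_t = (r₁ + r₂)/2 = 7818 km.
At r₁ the circular-orbit speed is v₁ = √(μ/r₁) = 1.8939 km/s.
On the transfer ellipse at r₁, vis-viva equation gives v_a = √[μ(2/r₁ − 1/a_t)] = 1.3022 km/s.
First burn Δv₁ = |v_a − v₁| = 0.5917 km/s.
Circular speed at r₂: v₂ = √(μ/r₂) = 3.4040 km/s.
Transfer-orbit speed at r₂: v_p = √[μ(2/r₂ − 1/a_t)] = 4.2067 km/s.
Second burn Δv₂ = |v₂ − v_p| = 0.8027 km/s.
Total Δv = Δv₁ + Δv₂ = 1.394 km/s.

Δv = 1.394 km/s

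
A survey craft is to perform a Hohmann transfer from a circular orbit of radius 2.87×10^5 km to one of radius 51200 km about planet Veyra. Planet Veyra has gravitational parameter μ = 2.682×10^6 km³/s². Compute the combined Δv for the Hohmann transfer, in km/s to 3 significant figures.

Δv = 3.57 km/s

Semi-major axis of the transfer orbit: a_t = (2.870×10^5 + 51200)/2 = 1.691×10^5 km.
Circular speed at r₁: v₁ = √(μ/r₁) = √(2.682×10^6/2.870×10^5) = 3.057 km/s.
Transfer-orbit speed at r₁ (vis-viva equation): v_a = √[μ(2/r₁ − 1/a_t)] = 1.682 km/s.
First burn Δv₁ = |v_a − v₁| = 1.375 km/s.
At r₂, v₂ = √(μ/r₂) = 7.238 km/s.
Transfer-orbit speed at r₂: v_p = √[μ(2/r₂ − 1/a_t)] = 9.429 km/s.
Second burn Δv₂ = |v₂ − v_p| = 2.191 km/s.
Δv = Δv₁ + Δv₂ = 1.375 + 2.191 = 3.566 km/s.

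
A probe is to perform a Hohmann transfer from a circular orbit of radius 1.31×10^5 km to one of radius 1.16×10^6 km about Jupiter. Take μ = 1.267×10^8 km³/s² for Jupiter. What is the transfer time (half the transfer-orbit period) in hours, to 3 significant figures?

The Hohmann ellipse has a_t = (r₁ + r₂)/2 = 6.455×10^5 km.
By Kepler's third law the transfer-orbit period is T = 2π√(a_t³/μ), so t = T/2 = 1.447×10^5 s.
Converting: 1.447×10^5 s ÷ 3600 s/hour = 40.2 hours.

t = 40.2 hours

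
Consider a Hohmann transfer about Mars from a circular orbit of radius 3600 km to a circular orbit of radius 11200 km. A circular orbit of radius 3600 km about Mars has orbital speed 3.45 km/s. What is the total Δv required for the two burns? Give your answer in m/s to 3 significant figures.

Δv = 1390 m/s

From the circular-orbit relation v² = μ/r at r = 3600 km: μ = v²r = (3.45)² × 3600 = 42849.0 km³/s².
Transfer-ellipse semi-major axis a_t = (r₁ + r₂)/2 = (3600 + 11200)/2 = 7400 km.
At r₁ the circular-orbit speed is v₁ = √(μ/r₁) = 3.4500 km/s.
On the transfer ellipse at r₁, v² = μ(2/r − 1/a) gives v_p = √[μ(2/r₁ − 1/a_t)] = 4.2444 km/s.
First burn Δv₁ = |v_p − v₁| = 0.7944 km/s.
Circular speed at r₂: v₂ = √(μ/r₂) = 1.9560 km/s.
Transfer-orbit speed at r₂: v_a = √[μ(2/r₂ − 1/a_t)] = 1.3643 km/s.
Second burn Δv₂ = |v₂ − v_a| = 0.5917 km/s.
Total Δv = Δv₁ + Δv₂ = 1.386 km/s.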